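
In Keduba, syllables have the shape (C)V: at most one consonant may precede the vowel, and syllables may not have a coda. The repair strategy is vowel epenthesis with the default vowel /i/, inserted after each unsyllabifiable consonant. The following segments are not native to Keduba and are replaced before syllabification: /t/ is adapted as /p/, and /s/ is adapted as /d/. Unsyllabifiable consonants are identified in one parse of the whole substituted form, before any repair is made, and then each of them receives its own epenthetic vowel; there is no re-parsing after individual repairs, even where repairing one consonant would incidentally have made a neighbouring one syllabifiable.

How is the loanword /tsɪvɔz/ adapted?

Substitution: /t/ → /p/, /s/ → /d/, giving /pdɪvɔz/.
Syllabifying with onset maximization leaves /p/, /z/ stranded (no codas are permitted; onsets are limited to one consonant).
Each unlicensed consonant becomes the onset of a new syllable: /p/ → /pi/, /z/ → /zi/.

pidɪvɔzi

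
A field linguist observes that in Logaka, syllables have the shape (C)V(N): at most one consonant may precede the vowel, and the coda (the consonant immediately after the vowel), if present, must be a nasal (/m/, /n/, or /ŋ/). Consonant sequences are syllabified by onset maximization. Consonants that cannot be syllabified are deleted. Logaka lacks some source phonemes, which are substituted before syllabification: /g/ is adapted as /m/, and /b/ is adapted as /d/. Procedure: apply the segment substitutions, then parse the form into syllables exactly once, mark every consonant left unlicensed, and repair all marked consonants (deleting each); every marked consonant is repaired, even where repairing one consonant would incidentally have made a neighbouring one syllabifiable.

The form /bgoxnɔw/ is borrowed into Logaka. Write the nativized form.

Substitution: /b/ → /d/, /g/ → /m/, giving /dmoxnɔw/.
Syllabifying with onset maximization leaves /d/, /x/, /w/ stranded (only a nasal (/m/, /n/, or /ŋ/) is licensed in coda position; onsets are limited to one consonant).
Deletion applies to /d/, /x/, /w/.

monɔ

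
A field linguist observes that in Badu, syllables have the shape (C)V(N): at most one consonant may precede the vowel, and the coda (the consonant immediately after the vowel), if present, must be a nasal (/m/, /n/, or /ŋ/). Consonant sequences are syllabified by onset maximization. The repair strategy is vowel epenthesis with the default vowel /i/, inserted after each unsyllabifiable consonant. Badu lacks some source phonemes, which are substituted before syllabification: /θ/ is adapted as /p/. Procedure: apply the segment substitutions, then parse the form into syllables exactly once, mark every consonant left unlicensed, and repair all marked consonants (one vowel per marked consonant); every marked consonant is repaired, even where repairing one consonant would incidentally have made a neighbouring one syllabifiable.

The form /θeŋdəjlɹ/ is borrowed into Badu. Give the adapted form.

Substitution: /θ/ → /p/, giving /peŋdəjlɹ/.
Under (C)V(N), the unsyllabifiable consonants are /j/, /l/, /ɹ/ (only a nasal (/m/, /n/, or /ŋ/) is licensed in coda position; onsets are limited to one consonant).
Epenthesis after each stranded consonant: /j/ → /ji/, /l/ → /li/, /ɹ/ → /ɹi/.

peŋdəjiliɹi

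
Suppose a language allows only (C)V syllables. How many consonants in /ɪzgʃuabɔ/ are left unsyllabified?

Under (C)V, the unsyllabifiable consonants are /z/, /g/ (no codas are permitted; onsets are limited to one consonant).

2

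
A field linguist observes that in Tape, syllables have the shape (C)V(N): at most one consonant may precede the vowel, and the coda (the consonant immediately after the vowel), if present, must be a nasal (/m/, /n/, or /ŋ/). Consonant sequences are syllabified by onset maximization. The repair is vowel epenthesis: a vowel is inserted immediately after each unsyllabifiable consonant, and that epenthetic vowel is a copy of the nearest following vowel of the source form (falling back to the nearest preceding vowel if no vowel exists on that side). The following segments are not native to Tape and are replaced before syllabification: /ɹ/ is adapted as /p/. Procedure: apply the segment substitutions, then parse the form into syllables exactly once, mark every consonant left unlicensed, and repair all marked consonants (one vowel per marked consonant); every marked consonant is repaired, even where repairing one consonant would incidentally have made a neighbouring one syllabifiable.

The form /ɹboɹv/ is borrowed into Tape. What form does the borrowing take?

Substitution: /ɹ/ → /p/, giving /pbopv/.
Under (C)V(N), the unsyllabifiable consonants are /p/, /p/, /v/ (only a nasal (/m/, /n/, or /ŋ/) is licensed in coda position; onsets are limited to one consonant).
Epenthesis after each stranded consonant: /p/ → /po/, /p/ → /po/, /v/ → /vo/.

pobopovo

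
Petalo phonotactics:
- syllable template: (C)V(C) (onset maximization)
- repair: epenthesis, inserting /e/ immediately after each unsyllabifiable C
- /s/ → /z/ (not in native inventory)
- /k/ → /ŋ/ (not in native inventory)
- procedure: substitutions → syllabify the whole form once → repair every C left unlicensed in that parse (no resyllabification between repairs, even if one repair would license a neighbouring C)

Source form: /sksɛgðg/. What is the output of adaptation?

zeŋezɛgðege

Substitution: /s/ → /z/, /k/ → /ŋ/, giving /zŋzɛgðg/.
Under (C)V(C), the unsyllabifiable consonants are /z/, /ŋ/, /ð/, /g/ (at most one coda consonant is licensed; onsets are limited to one consonant).
Inserting the epenthetic vowel yields /z/ → /ze/, /ŋ/ → /ŋe/, /ð/ → /ðe/, /g/ → /ge/.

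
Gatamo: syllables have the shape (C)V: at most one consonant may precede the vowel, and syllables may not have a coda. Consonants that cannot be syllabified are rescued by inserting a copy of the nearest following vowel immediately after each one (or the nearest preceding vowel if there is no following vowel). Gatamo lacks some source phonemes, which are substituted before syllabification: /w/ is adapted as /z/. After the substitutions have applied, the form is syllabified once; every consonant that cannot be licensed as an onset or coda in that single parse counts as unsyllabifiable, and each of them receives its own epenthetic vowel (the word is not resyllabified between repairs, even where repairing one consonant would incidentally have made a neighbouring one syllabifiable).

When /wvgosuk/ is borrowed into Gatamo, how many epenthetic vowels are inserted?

3

After substitution the input is /zvgosuk/.
The unsyllabifiable consonants are /z/, /v/, /k/; each receives one epenthetic vowel.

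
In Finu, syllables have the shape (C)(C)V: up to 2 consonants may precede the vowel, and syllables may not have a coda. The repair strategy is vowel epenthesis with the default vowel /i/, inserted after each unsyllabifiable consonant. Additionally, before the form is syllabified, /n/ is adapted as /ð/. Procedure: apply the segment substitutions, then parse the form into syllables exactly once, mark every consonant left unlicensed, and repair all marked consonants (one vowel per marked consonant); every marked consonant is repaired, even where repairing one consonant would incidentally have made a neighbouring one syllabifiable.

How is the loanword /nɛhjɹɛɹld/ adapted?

ðɛhijɹɛɹilidi

Substitution: /n/ → /ð/, giving /ðɛhjɹɛɹld/.
The consonants /h/, /ɹ/, /l/, /d/ cannot be parsed into a legal (C)(C)V syllable (no codas are permitted; onsets may contain at most 2 consonants).
Epenthesis after each stranded consonant: /h/ → /hi/, /ɹ/ → /ɹi/, /l/ → /li/, /d/ → /di/.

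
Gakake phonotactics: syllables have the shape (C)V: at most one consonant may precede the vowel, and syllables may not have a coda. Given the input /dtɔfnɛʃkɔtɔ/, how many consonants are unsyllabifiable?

Under (C)V, the unsyllabifiable consonants are /d/, /f/, /ʃ/ (no codas are permitted; onsets are limited to one consonant).

3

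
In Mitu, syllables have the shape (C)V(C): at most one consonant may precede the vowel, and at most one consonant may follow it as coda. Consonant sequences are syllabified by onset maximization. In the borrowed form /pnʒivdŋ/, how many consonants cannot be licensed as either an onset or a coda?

Under (C)V(C), the unsyllabifiable consonants are /p/, /n/, /d/, /ŋ/ (at most one coda consonant is licensed; onsets are limited to one consonant).

4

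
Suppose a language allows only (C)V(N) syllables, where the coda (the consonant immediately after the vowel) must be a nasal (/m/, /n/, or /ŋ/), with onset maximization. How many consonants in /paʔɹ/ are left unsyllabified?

2

The consonants /ʔ/, /ɹ/ cannot be parsed into a legal (C)V(N) syllable (only a nasal (/m/, /n/, or /ŋ/) is licensed in coda position; onsets are limited to one consonant).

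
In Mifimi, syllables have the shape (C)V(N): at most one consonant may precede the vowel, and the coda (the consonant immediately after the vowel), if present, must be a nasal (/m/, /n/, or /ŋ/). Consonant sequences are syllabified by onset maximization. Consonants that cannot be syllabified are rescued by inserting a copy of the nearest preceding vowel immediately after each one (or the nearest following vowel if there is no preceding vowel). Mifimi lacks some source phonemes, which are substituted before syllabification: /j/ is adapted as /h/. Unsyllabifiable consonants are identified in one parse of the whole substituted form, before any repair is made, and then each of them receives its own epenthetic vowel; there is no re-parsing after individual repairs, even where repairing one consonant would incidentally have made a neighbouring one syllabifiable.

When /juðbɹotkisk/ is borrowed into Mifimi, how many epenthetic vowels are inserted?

After substitution the input is /huðbɹotkisk/.
The unsyllabifiable consonants are /ð/, /b/, /t/, /s/, /k/; each receives one epenthetic vowel.

5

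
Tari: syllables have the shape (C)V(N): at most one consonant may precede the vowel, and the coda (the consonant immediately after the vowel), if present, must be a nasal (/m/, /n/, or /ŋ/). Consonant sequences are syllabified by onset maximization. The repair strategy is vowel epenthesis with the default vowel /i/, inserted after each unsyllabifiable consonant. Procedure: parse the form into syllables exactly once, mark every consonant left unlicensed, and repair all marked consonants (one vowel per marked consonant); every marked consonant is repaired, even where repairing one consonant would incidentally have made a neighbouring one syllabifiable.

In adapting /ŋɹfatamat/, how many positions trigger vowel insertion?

3

The unsyllabifiable consonants are /ŋ/, /ɹ/, /t/; each receives one epenthetic vowel.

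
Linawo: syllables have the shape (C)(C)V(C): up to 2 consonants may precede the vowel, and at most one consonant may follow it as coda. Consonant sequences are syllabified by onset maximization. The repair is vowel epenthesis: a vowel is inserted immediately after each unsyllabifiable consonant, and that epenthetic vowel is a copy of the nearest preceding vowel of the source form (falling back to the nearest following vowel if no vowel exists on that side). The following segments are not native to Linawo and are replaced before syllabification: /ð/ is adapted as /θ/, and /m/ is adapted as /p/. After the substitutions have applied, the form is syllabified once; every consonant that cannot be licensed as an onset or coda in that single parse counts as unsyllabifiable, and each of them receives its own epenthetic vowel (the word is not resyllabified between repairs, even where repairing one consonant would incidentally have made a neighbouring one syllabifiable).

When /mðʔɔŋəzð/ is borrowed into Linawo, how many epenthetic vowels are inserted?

2

After substitution the input is /pθʔɔŋəzθ/.
The unsyllabifiable consonants are /p/, /θ/; each receives one epenthetic vowel.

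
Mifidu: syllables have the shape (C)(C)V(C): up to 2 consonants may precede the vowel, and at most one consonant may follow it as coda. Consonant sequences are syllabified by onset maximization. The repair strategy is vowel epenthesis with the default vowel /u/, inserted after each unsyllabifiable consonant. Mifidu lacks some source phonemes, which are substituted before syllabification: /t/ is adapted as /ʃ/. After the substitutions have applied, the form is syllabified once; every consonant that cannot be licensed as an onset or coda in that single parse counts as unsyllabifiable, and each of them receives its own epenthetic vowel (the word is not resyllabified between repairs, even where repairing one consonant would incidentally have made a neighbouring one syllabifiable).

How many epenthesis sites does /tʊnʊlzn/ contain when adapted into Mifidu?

2

After substitution the input is /ʃʊnʊlzn/.
The unsyllabifiable consonants are /z/, /n/; each receives one epenthetic vowel.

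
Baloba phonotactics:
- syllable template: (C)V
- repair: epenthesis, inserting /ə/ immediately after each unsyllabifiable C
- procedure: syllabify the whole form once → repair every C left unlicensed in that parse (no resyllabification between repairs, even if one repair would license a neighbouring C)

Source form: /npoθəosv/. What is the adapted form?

The consonants /n/, /s/, /v/ cannot be parsed into a legal (C)V syllable (no codas are permitted; onsets are limited to one consonant).
Inserting the epenthetic vowel yields /n/ → /nə/, /s/ → /sə/, /v/ → /və/.

nəpoθəosəvə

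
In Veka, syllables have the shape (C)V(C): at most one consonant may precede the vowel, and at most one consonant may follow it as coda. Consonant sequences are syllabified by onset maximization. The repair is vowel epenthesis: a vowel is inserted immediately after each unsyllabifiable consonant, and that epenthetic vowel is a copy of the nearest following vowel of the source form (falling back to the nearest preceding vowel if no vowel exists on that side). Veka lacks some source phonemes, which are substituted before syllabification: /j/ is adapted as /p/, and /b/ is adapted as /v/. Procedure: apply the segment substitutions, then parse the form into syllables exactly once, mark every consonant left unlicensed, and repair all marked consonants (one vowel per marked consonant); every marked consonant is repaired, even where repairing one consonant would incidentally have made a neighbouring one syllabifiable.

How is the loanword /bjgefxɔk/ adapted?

vepegefxɔk

Substitution: /b/ → /v/, /j/ → /p/, giving /vpgefxɔk/.
The consonants /v/, /p/ cannot be parsed into a legal (C)V(C) syllable (at most one coda consonant is licensed; onsets are limited to one consonant).
Inserting the epenthetic vowel yields /v/ → /ve/, /p/ → /pe/.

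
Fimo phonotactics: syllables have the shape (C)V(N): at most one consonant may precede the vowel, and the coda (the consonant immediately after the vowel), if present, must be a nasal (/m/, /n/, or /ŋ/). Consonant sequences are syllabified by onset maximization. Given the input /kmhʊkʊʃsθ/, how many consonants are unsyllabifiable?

5

Syllabifying with onset maximization leaves /k/, /m/, /ʃ/, /s/, /θ/ stranded (only a nasal (/m/, /n/, or /ŋ/) is licensed in coda position; onsets are limited to one consonant).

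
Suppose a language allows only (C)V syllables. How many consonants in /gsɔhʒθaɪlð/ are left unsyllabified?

5

The consonants /g/, /h/, /ʒ/, /l/, /ð/ cannot be parsed into a legal (C)V syllable (no codas are permitted; onsets are limited to one consonant).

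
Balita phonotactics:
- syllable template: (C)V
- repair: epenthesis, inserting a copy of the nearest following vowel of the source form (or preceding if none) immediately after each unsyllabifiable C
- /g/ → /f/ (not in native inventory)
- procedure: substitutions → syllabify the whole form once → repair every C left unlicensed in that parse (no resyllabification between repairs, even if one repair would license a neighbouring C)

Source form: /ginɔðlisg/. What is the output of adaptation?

Substitution: /g/ → /f/, giving /finɔðlisf/.
Under (C)V, the unsyllabifiable consonants are /ð/, /s/, /f/ (no codas are permitted; onsets are limited to one consonant).
Epenthesis after each stranded consonant: /ð/ → /ði/, /s/ → /si/, /f/ → /fi/.

finɔðilisifi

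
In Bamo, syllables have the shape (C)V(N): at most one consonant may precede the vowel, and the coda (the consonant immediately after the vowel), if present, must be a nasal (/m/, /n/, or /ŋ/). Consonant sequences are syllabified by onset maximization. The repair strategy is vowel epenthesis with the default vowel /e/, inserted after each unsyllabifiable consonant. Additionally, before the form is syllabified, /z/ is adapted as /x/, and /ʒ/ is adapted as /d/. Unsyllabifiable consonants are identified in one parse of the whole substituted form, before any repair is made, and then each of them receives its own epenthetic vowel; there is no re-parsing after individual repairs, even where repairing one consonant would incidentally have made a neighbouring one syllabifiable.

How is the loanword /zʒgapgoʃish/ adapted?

xedegapegoʃisehe

Substitution: /z/ → /x/, /ʒ/ → /d/, giving /xdgapgoʃish/.
Syllabifying with onset maximization leaves /x/, /d/, /p/, /s/, /h/ stranded (only a nasal (/m/, /n/, or /ŋ/) is licensed in coda position; onsets are limited to one consonant).
Epenthesis after each stranded consonant: /x/ → /xe/, /d/ → /de/, /p/ → /pe/, /s/ → /se/, /h/ → /he/.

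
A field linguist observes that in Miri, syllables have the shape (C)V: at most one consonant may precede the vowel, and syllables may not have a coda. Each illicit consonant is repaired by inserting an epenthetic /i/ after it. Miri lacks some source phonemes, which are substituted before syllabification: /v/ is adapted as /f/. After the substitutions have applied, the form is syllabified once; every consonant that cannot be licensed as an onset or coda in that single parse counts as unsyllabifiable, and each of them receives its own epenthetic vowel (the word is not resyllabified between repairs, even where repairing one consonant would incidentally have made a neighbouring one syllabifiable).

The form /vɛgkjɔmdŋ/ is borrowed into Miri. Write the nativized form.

fɛgikijɔmidiŋi

Substitution: /v/ → /f/, giving /fɛgkjɔmdŋ/.
Syllabifying with onset maximization leaves /g/, /k/, /m/, /d/, /ŋ/ stranded (no codas are permitted; onsets are limited to one consonant).
Epenthesis after each stranded consonant: /g/ → /gi/, /k/ → /ki/, /m/ → /mi/, /d/ → /di/, /ŋ/ → /ŋi/.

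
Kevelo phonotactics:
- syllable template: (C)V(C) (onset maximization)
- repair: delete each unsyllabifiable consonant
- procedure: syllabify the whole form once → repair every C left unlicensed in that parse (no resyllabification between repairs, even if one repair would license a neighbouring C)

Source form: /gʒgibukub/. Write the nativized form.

Under (C)V(C), the unsyllabifiable consonants are /g/, /ʒ/ (at most one coda consonant is licensed; onsets are limited to one consonant).
Deletion applies to /g/, /ʒ/.

gibukub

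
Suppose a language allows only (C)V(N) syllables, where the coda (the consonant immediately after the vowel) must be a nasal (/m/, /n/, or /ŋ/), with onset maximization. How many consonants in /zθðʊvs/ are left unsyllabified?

The consonants /z/, /θ/, /v/, /s/ cannot be parsed into a legal (C)V(N) syllable (only a nasal (/m/, /n/, or /ŋ/) is licensed in coda position; onsets are limited to one consonant).

4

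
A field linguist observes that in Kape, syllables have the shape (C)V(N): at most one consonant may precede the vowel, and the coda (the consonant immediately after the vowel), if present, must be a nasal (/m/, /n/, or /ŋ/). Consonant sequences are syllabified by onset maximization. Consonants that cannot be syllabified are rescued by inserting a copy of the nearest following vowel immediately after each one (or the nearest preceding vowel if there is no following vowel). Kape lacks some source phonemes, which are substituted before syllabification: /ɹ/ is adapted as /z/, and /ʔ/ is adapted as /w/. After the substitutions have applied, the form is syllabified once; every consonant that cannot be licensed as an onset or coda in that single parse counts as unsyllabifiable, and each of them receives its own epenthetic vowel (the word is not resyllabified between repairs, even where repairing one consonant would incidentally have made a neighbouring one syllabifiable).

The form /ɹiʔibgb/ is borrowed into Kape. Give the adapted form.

Substitution: /ɹ/ → /z/, /ʔ/ → /w/, giving /ziwibgb/.
Syllabifying with onset maximization leaves /b/, /g/, /b/ stranded (only a nasal (/m/, /n/, or /ŋ/) is licensed in coda position; onsets are limited to one consonant).
Epenthesis after each stranded consonant: /b/ → /bi/, /g/ → /gi/, /b/ → /bi/.

ziwibigibi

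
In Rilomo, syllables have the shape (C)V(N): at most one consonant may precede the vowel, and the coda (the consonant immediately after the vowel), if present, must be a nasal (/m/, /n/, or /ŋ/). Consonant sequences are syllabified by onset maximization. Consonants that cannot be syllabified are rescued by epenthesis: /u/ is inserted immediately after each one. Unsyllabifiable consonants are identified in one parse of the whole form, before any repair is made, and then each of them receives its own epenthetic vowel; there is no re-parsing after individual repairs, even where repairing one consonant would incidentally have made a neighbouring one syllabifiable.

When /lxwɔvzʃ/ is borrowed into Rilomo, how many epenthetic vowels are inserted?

The unsyllabifiable consonants are /l/, /x/, /v/, /z/, /ʃ/; each receives one epenthetic vowel.

5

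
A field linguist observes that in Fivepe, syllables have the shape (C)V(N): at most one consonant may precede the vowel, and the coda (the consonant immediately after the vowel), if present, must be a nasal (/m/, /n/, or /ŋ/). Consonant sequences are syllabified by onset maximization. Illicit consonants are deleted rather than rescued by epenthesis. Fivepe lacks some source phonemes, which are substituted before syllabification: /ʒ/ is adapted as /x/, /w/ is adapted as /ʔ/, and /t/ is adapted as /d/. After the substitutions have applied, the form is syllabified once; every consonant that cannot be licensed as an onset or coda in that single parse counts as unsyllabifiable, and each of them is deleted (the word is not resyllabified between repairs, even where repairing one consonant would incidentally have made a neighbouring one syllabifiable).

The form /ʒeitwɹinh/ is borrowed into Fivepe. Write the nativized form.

xeiɹin

Substitution: /ʒ/ → /x/, /t/ → /d/, /w/ → /ʔ/, giving /xeidʔɹinh/.
The consonants /d/, /ʔ/, /h/ cannot be parsed into a legal (C)V(N) syllable (only a nasal (/m/, /n/, or /ŋ/) is licensed in coda position; onsets are limited to one consonant).
Deletion applies to /d/, /ʔ/, /h/.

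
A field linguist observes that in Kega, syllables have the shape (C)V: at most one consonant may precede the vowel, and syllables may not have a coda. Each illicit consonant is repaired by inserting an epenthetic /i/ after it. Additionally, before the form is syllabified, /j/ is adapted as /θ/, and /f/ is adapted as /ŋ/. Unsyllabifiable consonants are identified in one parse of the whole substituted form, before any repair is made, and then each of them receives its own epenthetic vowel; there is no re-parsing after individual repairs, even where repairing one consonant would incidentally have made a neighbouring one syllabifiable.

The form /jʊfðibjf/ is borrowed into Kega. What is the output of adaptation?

Substitution: /j/ → /θ/, /f/ → /ŋ/, giving /θʊŋðibθŋ/.
The consonants /ŋ/, /b/, /θ/, /ŋ/ cannot be parsed into a legal (C)V syllable (no codas are permitted; onsets are limited to one consonant).
Inserting the epenthetic vowel yields /ŋ/ → /ŋi/, /b/ → /bi/, /θ/ → /θi/, /ŋ/ → /ŋi/.

θʊŋiðibiθiŋi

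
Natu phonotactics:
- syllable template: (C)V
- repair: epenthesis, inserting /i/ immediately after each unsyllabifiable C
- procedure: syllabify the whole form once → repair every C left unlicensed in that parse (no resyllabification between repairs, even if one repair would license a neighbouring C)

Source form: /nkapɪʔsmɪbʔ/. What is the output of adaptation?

nikapɪʔisimɪbiʔi

Syllabifying with onset maximization leaves /n/, /ʔ/, /s/, /b/, /ʔ/ stranded (no codas are permitted; onsets are limited to one consonant).
Inserting the epenthetic vowel yields /n/ → /ni/, /ʔ/ → /ʔi/, /s/ → /si/, /b/ → /bi/, /ʔ/ → /ʔi/.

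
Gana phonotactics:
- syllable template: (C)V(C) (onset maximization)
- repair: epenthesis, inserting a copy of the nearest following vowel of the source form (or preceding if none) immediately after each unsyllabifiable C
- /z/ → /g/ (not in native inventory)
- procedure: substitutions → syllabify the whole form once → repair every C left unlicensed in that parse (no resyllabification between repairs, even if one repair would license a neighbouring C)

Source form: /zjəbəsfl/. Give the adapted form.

gəjəbəsfələ

Substitution: /z/ → /g/, giving /gjəbəsfl/.
The consonants /g/, /f/, /l/ cannot be parsed into a legal (C)V(C) syllable (at most one coda consonant is licensed; onsets are limited to one consonant).
Epenthesis after each stranded consonant: /g/ → /gə/, /f/ → /fə/, /l/ → /lə/.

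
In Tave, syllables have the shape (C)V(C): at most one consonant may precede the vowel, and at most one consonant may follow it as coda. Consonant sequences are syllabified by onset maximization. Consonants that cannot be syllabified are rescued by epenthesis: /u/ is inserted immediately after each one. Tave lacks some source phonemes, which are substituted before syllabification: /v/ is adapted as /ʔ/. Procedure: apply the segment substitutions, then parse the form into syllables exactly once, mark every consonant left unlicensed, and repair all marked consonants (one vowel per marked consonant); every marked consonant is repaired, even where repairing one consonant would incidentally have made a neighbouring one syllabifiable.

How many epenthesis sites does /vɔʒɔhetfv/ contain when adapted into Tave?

After substitution the input is /ʔɔʒɔhetfʔ/.
The unsyllabifiable consonants are /f/, /ʔ/; each receives one epenthetic vowel.

2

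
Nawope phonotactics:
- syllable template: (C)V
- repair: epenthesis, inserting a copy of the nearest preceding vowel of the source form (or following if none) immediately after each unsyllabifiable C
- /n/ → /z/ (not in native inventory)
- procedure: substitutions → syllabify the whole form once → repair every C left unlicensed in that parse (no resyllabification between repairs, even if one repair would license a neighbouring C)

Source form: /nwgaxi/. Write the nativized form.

Substitution: /n/ → /z/, giving /zwgaxi/.
Syllabifying with onset maximization leaves /z/, /w/ stranded (no codas are permitted; onsets are limited to one consonant).
Each unlicensed consonant becomes the onset of a new syllable: /z/ → /za/, /w/ → /wa/.

zawagaxi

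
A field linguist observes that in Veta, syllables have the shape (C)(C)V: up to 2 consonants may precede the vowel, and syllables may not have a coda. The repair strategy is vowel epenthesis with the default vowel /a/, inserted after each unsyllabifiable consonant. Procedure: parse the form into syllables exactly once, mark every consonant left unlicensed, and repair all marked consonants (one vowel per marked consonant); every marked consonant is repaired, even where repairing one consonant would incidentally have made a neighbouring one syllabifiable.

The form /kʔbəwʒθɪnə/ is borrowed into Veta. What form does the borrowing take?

The consonants /k/, /w/ cannot be parsed into a legal (C)(C)V syllable (no codas are permitted; onsets may contain at most 2 consonants).
Epenthesis after each stranded consonant: /k/ → /ka/, /w/ → /wa/.

kaʔbəwaʒθɪnə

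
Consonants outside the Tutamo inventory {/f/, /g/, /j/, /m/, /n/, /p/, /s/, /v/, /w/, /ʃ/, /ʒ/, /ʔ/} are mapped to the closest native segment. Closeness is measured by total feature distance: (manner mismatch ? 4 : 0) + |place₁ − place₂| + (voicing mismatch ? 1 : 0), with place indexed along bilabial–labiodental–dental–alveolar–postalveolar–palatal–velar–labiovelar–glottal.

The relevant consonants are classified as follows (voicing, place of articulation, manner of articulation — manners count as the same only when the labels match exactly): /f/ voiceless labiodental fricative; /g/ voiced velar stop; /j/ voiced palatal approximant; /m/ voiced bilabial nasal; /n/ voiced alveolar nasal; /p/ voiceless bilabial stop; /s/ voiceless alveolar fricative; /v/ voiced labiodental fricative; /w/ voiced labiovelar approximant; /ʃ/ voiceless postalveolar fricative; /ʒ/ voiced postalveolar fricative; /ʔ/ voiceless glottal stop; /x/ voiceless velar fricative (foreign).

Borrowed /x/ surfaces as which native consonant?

/ʃ/ is closest: same manner (fricative), place distance 2 (velar→postalveolar), same voicing; total 2. Next closest is /s/ at distance 3.

ʃ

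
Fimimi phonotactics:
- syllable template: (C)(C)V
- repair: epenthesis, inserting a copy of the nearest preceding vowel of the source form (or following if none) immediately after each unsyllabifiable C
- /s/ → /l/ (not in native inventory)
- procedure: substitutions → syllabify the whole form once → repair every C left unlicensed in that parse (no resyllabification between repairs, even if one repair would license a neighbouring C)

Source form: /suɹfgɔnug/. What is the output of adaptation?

luɹufgɔnugu

Substitution: /s/ → /l/, giving /luɹfgɔnug/.
The consonants /ɹ/, /g/ cannot be parsed into a legal (C)(C)V syllable (no codas are permitted; onsets may contain at most 2 consonants).
Epenthesis after each stranded consonant: /ɹ/ → /ɹu/, /g/ → /gu/.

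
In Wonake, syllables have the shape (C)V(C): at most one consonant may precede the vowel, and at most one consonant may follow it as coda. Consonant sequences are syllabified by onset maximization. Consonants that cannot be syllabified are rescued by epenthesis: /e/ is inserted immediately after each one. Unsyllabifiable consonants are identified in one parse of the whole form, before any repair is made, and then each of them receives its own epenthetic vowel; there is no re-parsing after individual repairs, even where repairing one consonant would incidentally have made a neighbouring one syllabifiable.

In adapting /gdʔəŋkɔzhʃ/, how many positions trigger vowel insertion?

The unsyllabifiable consonants are /g/, /d/, /h/, /ʃ/; each receives one epenthetic vowel.

4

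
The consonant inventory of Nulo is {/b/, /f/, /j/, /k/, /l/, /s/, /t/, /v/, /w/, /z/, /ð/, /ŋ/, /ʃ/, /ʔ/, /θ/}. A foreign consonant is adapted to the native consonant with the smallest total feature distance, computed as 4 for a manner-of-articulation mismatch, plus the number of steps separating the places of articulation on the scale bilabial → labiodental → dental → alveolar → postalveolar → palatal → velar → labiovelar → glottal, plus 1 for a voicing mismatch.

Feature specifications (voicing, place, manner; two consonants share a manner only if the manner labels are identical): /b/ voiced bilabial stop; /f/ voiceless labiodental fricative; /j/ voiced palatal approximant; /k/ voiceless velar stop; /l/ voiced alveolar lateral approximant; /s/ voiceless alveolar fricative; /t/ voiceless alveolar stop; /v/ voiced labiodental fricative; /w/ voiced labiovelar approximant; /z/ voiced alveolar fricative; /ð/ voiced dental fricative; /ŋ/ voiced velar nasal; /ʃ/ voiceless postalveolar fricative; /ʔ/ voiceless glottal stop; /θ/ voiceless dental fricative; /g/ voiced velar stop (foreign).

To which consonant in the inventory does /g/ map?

k

/k/ is closest: same manner (stop), place distance 0 (velar→velar), voicing differs (+1); total 1. Next closest is /ʔ/ at distance 3.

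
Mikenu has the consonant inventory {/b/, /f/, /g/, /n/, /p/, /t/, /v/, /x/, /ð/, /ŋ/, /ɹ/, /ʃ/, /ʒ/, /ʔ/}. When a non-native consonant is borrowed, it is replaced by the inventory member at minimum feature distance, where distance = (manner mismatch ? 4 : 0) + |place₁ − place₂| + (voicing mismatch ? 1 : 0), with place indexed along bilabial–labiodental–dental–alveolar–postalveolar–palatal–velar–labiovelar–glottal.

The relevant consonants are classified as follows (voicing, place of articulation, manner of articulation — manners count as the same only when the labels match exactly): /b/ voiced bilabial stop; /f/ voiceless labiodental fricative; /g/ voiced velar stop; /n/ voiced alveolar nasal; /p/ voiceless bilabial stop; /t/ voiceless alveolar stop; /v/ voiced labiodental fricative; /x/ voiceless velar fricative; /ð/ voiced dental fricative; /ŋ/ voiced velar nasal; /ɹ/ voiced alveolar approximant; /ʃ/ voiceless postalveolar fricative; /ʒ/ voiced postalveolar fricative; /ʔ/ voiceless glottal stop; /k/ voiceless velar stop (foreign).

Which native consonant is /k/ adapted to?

g

/g/ is closest: same manner (stop), place distance 0 (velar→velar), voicing differs (+1); total 1. Next closest is /ʔ/ at distance 2.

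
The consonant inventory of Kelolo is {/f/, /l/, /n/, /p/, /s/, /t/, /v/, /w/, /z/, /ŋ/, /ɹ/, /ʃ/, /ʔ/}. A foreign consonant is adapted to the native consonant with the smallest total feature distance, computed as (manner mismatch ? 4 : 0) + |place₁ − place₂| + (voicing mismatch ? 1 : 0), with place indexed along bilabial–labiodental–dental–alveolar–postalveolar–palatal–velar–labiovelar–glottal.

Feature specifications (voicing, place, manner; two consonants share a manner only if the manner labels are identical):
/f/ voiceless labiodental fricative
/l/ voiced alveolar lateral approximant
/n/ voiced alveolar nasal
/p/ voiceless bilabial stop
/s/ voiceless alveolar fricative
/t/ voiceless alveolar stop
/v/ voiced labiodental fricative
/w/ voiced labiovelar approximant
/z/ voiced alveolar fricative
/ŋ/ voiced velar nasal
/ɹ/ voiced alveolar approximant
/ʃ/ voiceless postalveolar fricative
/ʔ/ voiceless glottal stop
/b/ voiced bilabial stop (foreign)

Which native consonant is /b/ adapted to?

/p/ is closest: same manner (stop), place distance 0 (bilabial→bilabial), voicing differs (+1); total 1. Next closest is /t/ at distance 4.

p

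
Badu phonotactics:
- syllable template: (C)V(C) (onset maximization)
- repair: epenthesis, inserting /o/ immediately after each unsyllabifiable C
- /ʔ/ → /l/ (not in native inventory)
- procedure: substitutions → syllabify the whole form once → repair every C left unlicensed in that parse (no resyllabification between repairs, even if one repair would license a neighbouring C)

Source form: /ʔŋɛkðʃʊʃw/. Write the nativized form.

loŋɛkðoʃʊʃwo

Substitution: /ʔ/ → /l/, giving /lŋɛkðʃʊʃw/.
Under (C)V(C), the unsyllabifiable consonants are /l/, /ð/, /w/ (at most one coda consonant is licensed; onsets are limited to one consonant).
Epenthesis after each stranded consonant: /l/ → /lo/, /ð/ → /ðo/, /w/ → /wo/.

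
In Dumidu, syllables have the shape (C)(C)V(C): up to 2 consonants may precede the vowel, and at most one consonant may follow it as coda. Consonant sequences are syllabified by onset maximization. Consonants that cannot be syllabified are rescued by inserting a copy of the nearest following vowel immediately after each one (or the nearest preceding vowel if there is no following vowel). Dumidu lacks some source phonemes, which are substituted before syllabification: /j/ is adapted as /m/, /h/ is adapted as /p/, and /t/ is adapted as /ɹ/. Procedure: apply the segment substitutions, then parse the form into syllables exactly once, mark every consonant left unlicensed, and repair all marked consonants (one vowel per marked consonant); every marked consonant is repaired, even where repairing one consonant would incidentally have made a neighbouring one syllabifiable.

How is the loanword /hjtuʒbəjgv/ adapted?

Substitution: /h/ → /p/, /j/ → /m/, /t/ → /ɹ/, giving /pmɹuʒbəmgv/.
The consonants /p/, /g/, /v/ cannot be parsed into a legal (C)(C)V(C) syllable (at most one coda consonant is licensed; onsets may contain at most 2 consonants).
Epenthesis after each stranded consonant: /p/ → /pu/, /g/ → /gə/, /v/ → /və/.

pumɹuʒbəmgəvə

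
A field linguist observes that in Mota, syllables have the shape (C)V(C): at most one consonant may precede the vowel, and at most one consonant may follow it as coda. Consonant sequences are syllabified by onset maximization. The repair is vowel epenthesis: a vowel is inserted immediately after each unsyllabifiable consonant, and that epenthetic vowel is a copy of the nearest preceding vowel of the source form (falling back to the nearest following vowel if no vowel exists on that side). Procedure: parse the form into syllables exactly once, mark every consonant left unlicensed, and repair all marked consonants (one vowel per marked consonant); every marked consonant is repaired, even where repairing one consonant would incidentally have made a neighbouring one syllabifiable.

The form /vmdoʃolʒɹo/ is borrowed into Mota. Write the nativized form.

vomodoʃolʒoɹo

Under (C)V(C), the unsyllabifiable consonants are /v/, /m/, /ʒ/ (at most one coda consonant is licensed; onsets are limited to one consonant).
Inserting the epenthetic vowel yields /v/ → /vo/, /m/ → /mo/, /ʒ/ → /ʒo/.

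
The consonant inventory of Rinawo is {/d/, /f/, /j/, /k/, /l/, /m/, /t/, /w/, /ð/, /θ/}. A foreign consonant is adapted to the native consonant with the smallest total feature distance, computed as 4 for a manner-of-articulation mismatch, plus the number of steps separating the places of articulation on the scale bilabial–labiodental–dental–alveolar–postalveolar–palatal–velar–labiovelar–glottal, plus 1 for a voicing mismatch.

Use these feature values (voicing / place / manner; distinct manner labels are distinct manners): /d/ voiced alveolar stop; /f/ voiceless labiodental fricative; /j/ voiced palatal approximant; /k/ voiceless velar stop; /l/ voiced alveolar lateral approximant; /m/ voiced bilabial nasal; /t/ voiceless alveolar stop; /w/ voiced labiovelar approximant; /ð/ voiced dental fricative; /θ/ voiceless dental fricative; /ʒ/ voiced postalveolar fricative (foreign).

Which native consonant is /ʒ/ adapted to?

ð

/ð/ is closest: same manner (fricative), place distance 2 (postalveolar→dental), same voicing; total 2. Next closest is /θ/ at distance 3.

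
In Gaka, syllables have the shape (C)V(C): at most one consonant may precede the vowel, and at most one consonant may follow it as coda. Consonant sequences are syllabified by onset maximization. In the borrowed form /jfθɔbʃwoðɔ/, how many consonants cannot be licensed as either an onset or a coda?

3

Syllabifying with onset maximization leaves /j/, /f/, /ʃ/ stranded (at most one coda consonant is licensed; onsets are limited to one consonant).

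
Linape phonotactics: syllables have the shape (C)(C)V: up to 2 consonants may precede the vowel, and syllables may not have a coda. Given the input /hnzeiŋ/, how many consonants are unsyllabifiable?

2

Syllabifying with onset maximization leaves /h/, /ŋ/ stranded (no codas are permitted; onsets may contain at most 2 consonants).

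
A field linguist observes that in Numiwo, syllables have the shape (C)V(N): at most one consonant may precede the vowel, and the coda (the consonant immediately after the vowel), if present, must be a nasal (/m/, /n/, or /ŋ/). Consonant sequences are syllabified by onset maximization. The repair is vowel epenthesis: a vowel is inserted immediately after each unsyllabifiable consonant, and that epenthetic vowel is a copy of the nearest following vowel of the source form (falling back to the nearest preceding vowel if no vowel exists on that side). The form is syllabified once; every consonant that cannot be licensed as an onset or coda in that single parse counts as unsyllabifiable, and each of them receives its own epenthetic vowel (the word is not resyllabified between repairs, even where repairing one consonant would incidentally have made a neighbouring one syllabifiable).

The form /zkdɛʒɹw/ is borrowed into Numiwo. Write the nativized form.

Syllabifying with onset maximization leaves /z/, /k/, /ʒ/, /ɹ/, /w/ stranded (only a nasal (/m/, /n/, or /ŋ/) is licensed in coda position; onsets are limited to one consonant).
Epenthesis after each stranded consonant: /z/ → /zɛ/, /k/ → /kɛ/, /ʒ/ → /ʒɛ/, /ɹ/ → /ɹɛ/, /w/ → /wɛ/.

zɛkɛdɛʒɛɹɛwɛ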